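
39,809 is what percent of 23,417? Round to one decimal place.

170.0%

39,809 ÷ 23,417 ≈ 170.0%.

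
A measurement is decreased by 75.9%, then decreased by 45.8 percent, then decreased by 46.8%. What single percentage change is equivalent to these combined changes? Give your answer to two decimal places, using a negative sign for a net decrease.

The combined multiplier is 0.241 × 0.542 × 0.532 = 0.069490904.
That corresponds to a decrease of 93.05%.

-93.05%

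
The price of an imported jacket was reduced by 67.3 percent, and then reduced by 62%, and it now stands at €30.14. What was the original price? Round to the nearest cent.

Undoing the 62% decrease: €30.14 ÷ 0.38 ≈ €79.315789.
Undoing the 67.3% decrease: €79.315789 ÷ 0.327 ≈ €242.56.

€242.56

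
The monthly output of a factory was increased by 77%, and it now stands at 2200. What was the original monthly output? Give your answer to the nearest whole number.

1243

The overall multiplier applied was 1.77.
So the original monthly output was 2200 ÷ 1.77 ≈ 1243.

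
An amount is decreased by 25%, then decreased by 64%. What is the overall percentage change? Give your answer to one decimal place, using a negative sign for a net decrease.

-73.0%

A 25% decrease multiplies by 0.75.
Then a 64% decrease: 0.75 × 0.36 = 0.27.
Overall factor 0.27, i.e. -73.0%.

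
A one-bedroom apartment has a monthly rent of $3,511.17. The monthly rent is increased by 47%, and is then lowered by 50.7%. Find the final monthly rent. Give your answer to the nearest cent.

Each change multiplies by a factor: 1.47 × 0.493 = 0.72471.
$3,511.17 × 0.72471 = $2544.5800107 ≈ $2,544.58.

$2,544.58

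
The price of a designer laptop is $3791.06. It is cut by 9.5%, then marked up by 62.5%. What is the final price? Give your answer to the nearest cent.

Each change multiplies by a factor: 0.905 × 1.625 = 1.470625.
$3791.06 × 1.470625 = $5575.2276125 ≈ $5575.23.

$5575.23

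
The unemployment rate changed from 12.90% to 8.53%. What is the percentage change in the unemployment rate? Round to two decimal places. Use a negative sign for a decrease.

-33.88%

The change is 8.53 − 12.90 = -4.37 percentage points.
Relative to the original 12.90%, that is -4.37 ÷ 12.90 ≈ -33.88%.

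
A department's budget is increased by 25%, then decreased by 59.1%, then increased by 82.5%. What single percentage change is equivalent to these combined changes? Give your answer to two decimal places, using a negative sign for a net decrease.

-6.70%

A 25% increase multiplies by 1.25.
Then a 59.1% decrease: 1.25 × 0.409 = 0.51125.
Then an 82.5% increase: 0.51125 × 1.825 = 0.93303125.
Overall factor 0.93303125, i.e. -6.70%.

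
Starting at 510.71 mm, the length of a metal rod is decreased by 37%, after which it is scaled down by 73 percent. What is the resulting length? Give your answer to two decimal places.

37% decrease: 510.71 × 0.63 = 321.7473.
After the 73% decrease: 321.7473 × 0.27 = 86.871771 ≈ 86.87.

86.87 mm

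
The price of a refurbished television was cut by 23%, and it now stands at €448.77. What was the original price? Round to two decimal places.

The overall multiplier applied was 0.77.
So the original price was €448.77 ÷ 0.77 ≈ €582.82.

€582.82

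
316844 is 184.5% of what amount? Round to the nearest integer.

171731

316844 ÷ 1.845 ≈ 171731.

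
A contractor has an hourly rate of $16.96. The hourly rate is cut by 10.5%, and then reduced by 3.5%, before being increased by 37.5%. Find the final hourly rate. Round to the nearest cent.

$20.14

10.5% decrease: $16.96 × 0.895 = $15.1792.
Apply the 3.5% decrease: $15.1792 × 0.965 = $14.647928.
Apply the 37.5% increase: $14.647928 × 1.375 = $20.140901 ≈ $20.14.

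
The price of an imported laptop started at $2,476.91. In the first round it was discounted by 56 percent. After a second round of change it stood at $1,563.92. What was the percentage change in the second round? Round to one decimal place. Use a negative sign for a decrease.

43.5%

After the first round: $2,476.91 × 0.44 = $1089.8404.
Second-round multiplier: $1,563.92 ÷ $1089.8404 ≈ 1.435.
That is a change of 43.5%.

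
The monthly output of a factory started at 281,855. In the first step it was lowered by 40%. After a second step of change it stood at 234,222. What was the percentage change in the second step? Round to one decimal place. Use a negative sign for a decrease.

38.5%

After the first step: 281,855 × 0.6 = 169113.
Second-step multiplier: 234,222 ÷ 169113 ≈ 1.385.
That is a change of 38.5%.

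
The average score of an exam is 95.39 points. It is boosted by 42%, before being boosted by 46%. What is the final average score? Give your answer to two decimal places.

42% increase: 95.39 × 1.42 = 135.4538.
46% increase: 135.4538 × 1.46 = 197.762548 ≈ 197.76.

197.76 points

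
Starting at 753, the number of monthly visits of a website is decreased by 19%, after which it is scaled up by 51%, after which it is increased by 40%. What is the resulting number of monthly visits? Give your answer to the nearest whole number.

1289

After the 19% decrease: 753 × 0.81 = 609.93.
51% increase: 609.93 × 1.51 = 920.9943.
After the 40% increase: 920.9943 × 1.4 = 1289.39202 ≈ 1289.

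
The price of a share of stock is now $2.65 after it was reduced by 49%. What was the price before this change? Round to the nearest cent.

The overall multiplier applied was 0.51.
So the original price was $2.65 ÷ 0.51 ≈ $5.20.

$5.20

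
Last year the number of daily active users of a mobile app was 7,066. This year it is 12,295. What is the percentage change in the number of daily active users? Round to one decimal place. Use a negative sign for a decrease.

Change: 12,295 − 7,066 = 5,229.
Relative to the original: 5,229 ÷ 7,066 ≈ 74.0%.

74.0%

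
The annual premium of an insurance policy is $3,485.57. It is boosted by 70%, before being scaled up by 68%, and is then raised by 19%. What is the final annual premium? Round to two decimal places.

$11,846.20

70% increase: $3,485.57 × 1.7 = $5925.469.
After the 68% increase: $5925.469 × 1.68 = $9954.78792.
19% increase: $9954.78792 × 1.19 = $11846.1976248 ≈ $11,846.20.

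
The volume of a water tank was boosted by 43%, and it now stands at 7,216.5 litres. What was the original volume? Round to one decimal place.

5,046.5 litres

The overall multiplier applied was 1.43.
So the original volume was 7,216.5 ÷ 1.43 ≈ 5,046.5 litres.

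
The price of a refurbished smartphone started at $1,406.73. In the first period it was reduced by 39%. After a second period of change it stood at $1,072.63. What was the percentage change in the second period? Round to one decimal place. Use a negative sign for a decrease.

25.0%

After the first period: $1,406.73 × 0.61 = $858.1053.
Second-period multiplier: $1,072.63 ÷ $858.1053 ≈ 1.25.
That is a change of 25.0%.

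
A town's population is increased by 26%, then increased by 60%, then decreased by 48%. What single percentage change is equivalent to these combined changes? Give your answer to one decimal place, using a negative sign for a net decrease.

A 26% increase multiplies by 1.26.
Then a 60% increase: 1.26 × 1.6 = 2.016.
Then a 48% decrease: 2.016 × 0.52 = 1.04832.
Overall factor 1.04832, i.e. 4.8%.

4.8%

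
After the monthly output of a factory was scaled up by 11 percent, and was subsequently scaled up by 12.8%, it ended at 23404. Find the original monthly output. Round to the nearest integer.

18692

The overall multiplier applied was 1.11 × 1.128 = 1.25208.
So the original monthly output was 23404 ÷ 1.25208 ≈ 18692.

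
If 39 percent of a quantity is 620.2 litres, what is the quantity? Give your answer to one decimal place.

1,590.3 litres

620.2 litres ÷ 0.39 ≈ 1,590.3 litres.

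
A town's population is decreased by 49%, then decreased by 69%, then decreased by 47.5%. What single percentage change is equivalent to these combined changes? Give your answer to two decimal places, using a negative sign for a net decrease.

-91.70%

The combined multiplier is 0.51 × 0.31 × 0.525 = 0.0830025.
That corresponds to a decrease of 91.70%.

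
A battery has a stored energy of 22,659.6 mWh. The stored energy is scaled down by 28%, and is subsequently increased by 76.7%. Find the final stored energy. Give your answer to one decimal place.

Each change multiplies by a factor: 0.72 × 1.767 = 1.27224.
22,659.6 × 1.27224 = 28828.449504 ≈ 28,828.4.

28,828.4 mWh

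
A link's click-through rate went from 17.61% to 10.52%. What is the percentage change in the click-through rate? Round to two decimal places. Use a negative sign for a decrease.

-40.26%

The change is 10.52 − 17.61 = -7.09 percentage points.
Relative to the original 17.61%, that is -7.09 ÷ 17.61 ≈ -40.26%.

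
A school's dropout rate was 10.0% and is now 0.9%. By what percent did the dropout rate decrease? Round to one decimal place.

The change is 0.9 − 10.0 = -9.1 percentage points.
Relative to the original 10.0%, that is -9.1 ÷ 10.0 = -91.0%.
So the dropout rate fell by 91.0%.

91.0%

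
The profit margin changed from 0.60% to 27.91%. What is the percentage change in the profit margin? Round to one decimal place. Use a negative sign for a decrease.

4551.7%

The change is 27.91 − 0.60 = 27.31 percentage points.
Relative to the original 0.60%, that is 27.31 ÷ 0.60 ≈ 4551.7%.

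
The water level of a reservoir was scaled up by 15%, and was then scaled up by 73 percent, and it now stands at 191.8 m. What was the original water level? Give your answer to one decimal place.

The overall multiplier applied was 1.15 × 1.73 = 1.9895.
So the original water level was 191.8 ÷ 1.9895 ≈ 96.4 m.

96.4 m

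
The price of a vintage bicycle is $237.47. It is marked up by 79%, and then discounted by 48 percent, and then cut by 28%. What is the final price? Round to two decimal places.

$159.15

Apply the 79% increase: $237.47 × 1.79 = $425.0713.
After the 48% decrease: $425.0713 × 0.52 = $221.037076.
28% decrease: $221.037076 × 0.72 = $159.14669472 ≈ $159.15.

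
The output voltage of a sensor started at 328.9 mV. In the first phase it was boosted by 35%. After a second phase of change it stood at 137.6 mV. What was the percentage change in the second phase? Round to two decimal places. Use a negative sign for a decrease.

-69.01%

After the first phase: 328.9 × 1.35 = 444.015.
Second-phase multiplier: 137.6 ÷ 444.015 ≈ 0.309899.
That is a change of -69.01%.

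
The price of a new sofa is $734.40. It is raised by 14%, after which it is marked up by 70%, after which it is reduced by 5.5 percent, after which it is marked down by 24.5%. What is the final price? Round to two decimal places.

$1015.47

Each change multiplies by a factor: 1.14 × 1.7 × 0.945 × 0.755 = 1.38271455.
$734.40 × 1.38271455 = $1015.46556552 ≈ $1015.47.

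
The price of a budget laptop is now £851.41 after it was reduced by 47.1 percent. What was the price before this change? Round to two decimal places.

£1609.47

The overall multiplier applied was 0.529.
So the original price was £851.41 ÷ 0.529 ≈ £1609.47.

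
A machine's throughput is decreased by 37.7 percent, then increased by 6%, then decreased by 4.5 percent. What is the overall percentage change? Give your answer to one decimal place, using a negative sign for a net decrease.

A 37.7% decrease multiplies by 0.623.
Then a 6% increase: 0.623 × 1.06 = 0.66038.
Then a 4.5% decrease: 0.66038 × 0.955 = 0.6306629.
Overall factor 0.6306629, i.e. -36.9%.

-36.9%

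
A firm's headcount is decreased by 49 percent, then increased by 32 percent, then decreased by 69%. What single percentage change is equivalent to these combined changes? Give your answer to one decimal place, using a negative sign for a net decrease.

A 49% decrease multiplies by 0.51.
Then a 32% increase: 0.51 × 1.32 = 0.6732.
Then a 69% decrease: 0.6732 × 0.31 = 0.208692.
Overall factor 0.208692, i.e. -79.1%.

-79.1%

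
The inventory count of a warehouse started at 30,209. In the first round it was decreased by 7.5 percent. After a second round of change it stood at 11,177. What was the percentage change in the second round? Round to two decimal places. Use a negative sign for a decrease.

-60.00%

After the first round: 30,209 × 0.925 = 27943.325.
Second-round multiplier: 11,177 ÷ 27943.325 ≈ 0.399988.
That is a change of -60.00%.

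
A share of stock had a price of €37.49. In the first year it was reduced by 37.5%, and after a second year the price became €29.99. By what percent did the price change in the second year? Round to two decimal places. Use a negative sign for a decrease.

After the first year: €37.49 × 0.625 = €23.43125.
Second-year multiplier: €29.99 ÷ €23.43125 ≈ 1.279915.
That is a change of 27.99%.

27.99%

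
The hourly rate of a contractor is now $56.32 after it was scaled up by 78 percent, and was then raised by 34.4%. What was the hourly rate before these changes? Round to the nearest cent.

Undoing the 34.4% increase: $56.32 ÷ 1.344 ≈ $41.904762.
Undoing the 78% increase: $41.904762 ÷ 1.78 ≈ $23.54.

$23.54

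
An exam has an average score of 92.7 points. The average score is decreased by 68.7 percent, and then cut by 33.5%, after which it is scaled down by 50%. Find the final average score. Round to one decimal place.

9.6 points

Each change multiplies by a factor: 0.313 × 0.665 × 0.5 = 0.1040725.
92.7 × 0.1040725 = 9.64752075 ≈ 9.6.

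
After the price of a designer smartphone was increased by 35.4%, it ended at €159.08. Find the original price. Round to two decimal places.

€117.49

The overall multiplier applied was 1.354.
So the original price was €159.08 ÷ 1.354 ≈ €117.49.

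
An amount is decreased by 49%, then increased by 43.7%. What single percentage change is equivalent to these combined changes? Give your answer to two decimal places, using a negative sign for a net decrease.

A 49% decrease multiplies by 0.51.
Then a 43.7% increase: 0.51 × 1.437 = 0.73287.
Overall factor 0.73287, i.e. -26.71%.

-26.71%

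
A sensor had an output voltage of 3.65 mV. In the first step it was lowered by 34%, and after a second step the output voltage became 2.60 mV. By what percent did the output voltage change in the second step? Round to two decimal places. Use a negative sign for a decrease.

After the first step: 3.65 × 0.66 = 2.409.
Second-step multiplier: 2.60 ÷ 2.409 ≈ 1.079286.
That is a change of 7.93%.

7.93%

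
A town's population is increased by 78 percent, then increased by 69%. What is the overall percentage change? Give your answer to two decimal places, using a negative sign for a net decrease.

200.82%

A 78% increase multiplies by 1.78.
Then a 69% increase: 1.78 × 1.69 = 3.0082.
Overall factor 3.0082, i.e. 200.82%.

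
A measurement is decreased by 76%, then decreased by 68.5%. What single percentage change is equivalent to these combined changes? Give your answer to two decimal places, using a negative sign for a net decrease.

-92.44%

The combined multiplier is 0.24 × 0.315 = 0.0756.
That corresponds to a decrease of 92.44%.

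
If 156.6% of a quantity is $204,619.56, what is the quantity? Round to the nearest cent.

$204,619.56 ÷ 1.566 ≈ $130,663.83.

$130,663.83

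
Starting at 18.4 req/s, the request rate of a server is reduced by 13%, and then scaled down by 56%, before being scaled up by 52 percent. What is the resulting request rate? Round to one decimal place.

13% decrease: 18.4 × 0.87 = 16.008.
After the 56% decrease: 16.008 × 0.44 = 7.04352.
Apply the 52% increase: 7.04352 × 1.52 = 10.7061504 ≈ 10.7.

10.7 req/s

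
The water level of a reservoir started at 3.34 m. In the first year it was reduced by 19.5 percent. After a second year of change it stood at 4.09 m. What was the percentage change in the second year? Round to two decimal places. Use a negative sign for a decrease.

After the first year: 3.34 × 0.805 = 2.6887.
Second-year multiplier: 4.09 ÷ 2.6887 ≈ 1.521181.
That is a change of 52.12%.

52.12%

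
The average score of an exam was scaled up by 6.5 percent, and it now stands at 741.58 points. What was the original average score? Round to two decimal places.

The overall multiplier applied was 1.065.
So the original average score was 741.58 ÷ 1.065 ≈ 696.32 points.

696.32 points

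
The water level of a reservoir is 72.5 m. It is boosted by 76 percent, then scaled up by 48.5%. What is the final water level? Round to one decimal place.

76% increase: 72.5 × 1.76 = 127.6.
After the 48.5% increase: 127.6 × 1.485 = 189.486 ≈ 189.5.

189.5 m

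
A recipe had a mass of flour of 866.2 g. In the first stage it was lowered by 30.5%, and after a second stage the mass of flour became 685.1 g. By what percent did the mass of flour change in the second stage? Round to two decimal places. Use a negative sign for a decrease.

After the first stage: 866.2 × 0.695 = 602.009.
Second-stage multiplier: 685.1 ÷ 602.009 ≈ 1.138023.
That is a change of 13.80%.

13.80%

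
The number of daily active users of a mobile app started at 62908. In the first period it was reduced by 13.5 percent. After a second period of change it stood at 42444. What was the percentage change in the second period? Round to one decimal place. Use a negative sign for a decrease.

After the first period: 62908 × 0.865 = 54415.42.
Second-period multiplier: 42444 ÷ 54415.42 ≈ 0.78.
That is a change of -22.0%.

-22.0%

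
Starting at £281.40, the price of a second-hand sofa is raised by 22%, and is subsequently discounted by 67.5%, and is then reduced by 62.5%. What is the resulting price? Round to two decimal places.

£41.84

Apply the 22% increase: £281.40 × 1.22 = £343.308.
67.5% decrease: £343.308 × 0.325 = £111.5751.
Apply the 62.5% decrease: £111.5751 × 0.375 = £41.8406625 ≈ £41.84.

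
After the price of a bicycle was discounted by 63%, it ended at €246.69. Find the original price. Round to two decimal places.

€666.73

The overall multiplier applied was 0.37.
So the original price was €246.69 ÷ 0.37 ≈ €666.73.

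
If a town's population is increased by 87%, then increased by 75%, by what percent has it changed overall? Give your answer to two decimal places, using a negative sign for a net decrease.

227.25%

An 87% increase multiplies by 1.87.
Then a 75% increase: 1.87 × 1.75 = 3.2725.
Overall factor 3.2725, i.e. 227.25%.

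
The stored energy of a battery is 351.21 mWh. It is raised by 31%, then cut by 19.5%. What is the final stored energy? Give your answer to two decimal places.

Each change multiplies by a factor: 1.31 × 0.805 = 1.05455.
351.21 × 1.05455 = 370.3685055 ≈ 370.37.

370.37 mWh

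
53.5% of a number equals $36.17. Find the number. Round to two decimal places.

$67.61

$36.17 ÷ 0.535 ≈ $67.61.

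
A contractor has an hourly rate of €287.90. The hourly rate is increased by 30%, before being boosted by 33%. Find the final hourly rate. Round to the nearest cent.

Each change multiplies by a factor: 1.3 × 1.33 = 1.729.
€287.90 × 1.729 = €497.7791 ≈ €497.78.

€497.78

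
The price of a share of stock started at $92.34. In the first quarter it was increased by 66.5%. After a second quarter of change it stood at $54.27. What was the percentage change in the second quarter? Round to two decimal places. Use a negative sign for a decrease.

After the first quarter: $92.34 × 1.665 = $153.7461.
Second-quarter multiplier: $54.27 ÷ $153.7461 ≈ 0.352985.
That is a change of -64.70%.

-64.70%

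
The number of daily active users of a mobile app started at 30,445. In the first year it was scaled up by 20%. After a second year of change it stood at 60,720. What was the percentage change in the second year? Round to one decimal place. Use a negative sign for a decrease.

66.2%

After the first year: 30,445 × 1.2 = 36534.
Second-year multiplier: 60,720 ÷ 36534 ≈ 1.66201.
That is a change of 66.2%.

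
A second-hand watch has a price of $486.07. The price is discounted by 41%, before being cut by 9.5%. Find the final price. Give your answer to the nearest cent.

41% decrease: $486.07 × 0.59 = $286.7813.
Apply the 9.5% decrease: $286.7813 × 0.905 = $259.5370765 ≈ $259.54.

$259.54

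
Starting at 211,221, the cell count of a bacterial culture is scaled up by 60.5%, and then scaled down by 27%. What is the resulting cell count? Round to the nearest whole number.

247,477

Each change multiplies by a factor: 1.605 × 0.73 = 1.17165.
211,221 × 1.17165 = 247477.08465 ≈ 247,477.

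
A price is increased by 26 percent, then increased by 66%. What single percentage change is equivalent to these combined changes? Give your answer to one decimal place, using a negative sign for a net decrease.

A 26% increase multiplies by 1.26.
Then a 66% increase: 1.26 × 1.66 = 2.0916.
Overall factor 2.0916, i.e. 109.2%.

109.2%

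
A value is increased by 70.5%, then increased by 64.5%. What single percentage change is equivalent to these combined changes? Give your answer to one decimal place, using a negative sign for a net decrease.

A 70.5% increase multiplies by 1.705.
Then a 64.5% increase: 1.705 × 1.645 = 2.804725.
Overall factor 2.804725, i.e. 180.5%.

180.5%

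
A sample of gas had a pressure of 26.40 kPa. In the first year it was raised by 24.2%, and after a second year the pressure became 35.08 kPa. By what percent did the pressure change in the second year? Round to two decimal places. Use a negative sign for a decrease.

After the first year: 26.40 × 1.242 = 32.7888.
Second-year multiplier: 35.08 ÷ 32.7888 ≈ 1.069878.
That is a change of 6.99%.

6.99%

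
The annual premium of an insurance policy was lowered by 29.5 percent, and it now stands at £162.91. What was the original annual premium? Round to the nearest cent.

The overall multiplier applied was 0.705.
So the original annual premium was £162.91 ÷ 0.705 ≈ £231.08.

£231.08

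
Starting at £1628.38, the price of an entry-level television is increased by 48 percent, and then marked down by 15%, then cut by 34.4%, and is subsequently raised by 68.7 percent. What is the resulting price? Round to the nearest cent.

£2267.02

Each change multiplies by a factor: 1.48 × 0.85 × 0.656 × 1.687 = 1.392193376.
£1628.38 × 1.392193376 = £2267.01984961088 ≈ £2267.02.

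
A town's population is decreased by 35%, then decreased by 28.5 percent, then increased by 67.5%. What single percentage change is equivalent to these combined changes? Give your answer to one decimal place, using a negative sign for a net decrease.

The combined multiplier is 0.65 × 0.715 × 1.675 = 0.77845625.
That corresponds to a decrease of 22.2%.

-22.2%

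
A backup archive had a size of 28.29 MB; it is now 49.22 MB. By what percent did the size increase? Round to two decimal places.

73.98%

Change: 49.22 − 28.29 = 20.93.
Relative to the original: 20.93 ÷ 28.29 ≈ 73.98%.
So the size increased by 73.98%.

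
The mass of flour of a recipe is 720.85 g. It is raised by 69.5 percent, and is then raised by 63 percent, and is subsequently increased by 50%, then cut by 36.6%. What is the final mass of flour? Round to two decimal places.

1894.01 g

Apply the 69.5% increase: 720.85 × 1.695 = 1221.84075.
63% increase: 1221.84075 × 1.63 = 1991.6004225.
After the 50% increase: 1991.6004225 × 1.5 = 2987.40063375.
Apply the 36.6% decrease: 2987.40063375 × 0.634 = 1894.0120017975 ≈ 1894.01.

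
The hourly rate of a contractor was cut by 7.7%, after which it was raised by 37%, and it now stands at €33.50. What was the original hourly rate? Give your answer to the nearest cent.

The overall multiplier applied was 0.923 × 1.37 = 1.26451.
So the original hourly rate was €33.50 ÷ 1.26451 ≈ €26.49.

€26.49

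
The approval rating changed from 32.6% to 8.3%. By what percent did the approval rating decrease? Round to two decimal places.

The change is 8.3 − 32.6 = -24.3 percentage points.
Relative to the original 32.6%, that is -24.3 ÷ 32.6 ≈ -74.54%.
So the approval rating fell by 74.54%.

74.54%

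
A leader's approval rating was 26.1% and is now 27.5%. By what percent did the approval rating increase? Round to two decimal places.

The change is 27.5 − 26.1 = 1.4 percentage points.
Relative to the original 26.1%, that is 1.4 ÷ 26.1 ≈ 5.36%.
So the approval rating rose by 5.36%.

5.36%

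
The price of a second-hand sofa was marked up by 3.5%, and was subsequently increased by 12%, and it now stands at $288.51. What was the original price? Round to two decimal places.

Undoing the 12% increase: $288.51 ÷ 1.12 ≈ $257.598214.
Undoing the 3.5% increase: $257.598214 ÷ 1.035 ≈ $248.89.

$248.89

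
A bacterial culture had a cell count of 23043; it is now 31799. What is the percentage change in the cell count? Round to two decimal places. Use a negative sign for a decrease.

38.00%

Change: 31799 − 23043 = 8756.
Relative to the original: 8756 ÷ 23043 ≈ 38.00%.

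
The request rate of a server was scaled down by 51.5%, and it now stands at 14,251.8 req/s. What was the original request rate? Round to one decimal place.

29,385.2 req/s

The overall multiplier applied was 0.485.
So the original request rate was 14,251.8 ÷ 0.485 ≈ 29,385.2 req/s.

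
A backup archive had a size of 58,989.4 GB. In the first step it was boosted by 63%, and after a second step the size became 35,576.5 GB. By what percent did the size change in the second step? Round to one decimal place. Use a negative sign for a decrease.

After the first step: 58,989.4 × 1.63 = 96152.722.
Second-step multiplier: 35,576.5 ÷ 96152.722 ≈ 0.37.
That is a change of -63.0%.

-63.0%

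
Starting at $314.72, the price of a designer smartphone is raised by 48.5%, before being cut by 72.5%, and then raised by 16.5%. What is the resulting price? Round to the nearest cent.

$149.73

Each change multiplies by a factor: 1.485 × 0.275 × 1.165 = 0.475756875.
$314.72 × 0.475756875 = $149.7302037 ≈ $149.73.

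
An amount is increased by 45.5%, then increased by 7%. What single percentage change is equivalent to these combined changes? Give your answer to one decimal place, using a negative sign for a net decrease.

55.7%

A 45.5% increase multiplies by 1.455.
Then a 7% increase: 1.455 × 1.07 = 1.55685.
Overall factor 1.55685, i.e. 55.7%.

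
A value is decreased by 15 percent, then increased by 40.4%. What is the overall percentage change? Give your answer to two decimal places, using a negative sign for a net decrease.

The combined multiplier is 0.85 × 1.404 = 1.1934.
That corresponds to an increase of 19.34%.

19.34%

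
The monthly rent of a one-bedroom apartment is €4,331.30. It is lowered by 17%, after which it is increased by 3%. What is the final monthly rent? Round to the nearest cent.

17% decrease: €4,331.30 × 0.83 = €3594.979.
After the 3% increase: €3594.979 × 1.03 = €3702.82837 ≈ €3,702.83.

€3,702.83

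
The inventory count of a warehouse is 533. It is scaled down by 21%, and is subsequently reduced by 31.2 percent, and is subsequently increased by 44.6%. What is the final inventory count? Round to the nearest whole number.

21% decrease: 533 × 0.79 = 421.07.
After the 31.2% decrease: 421.07 × 0.688 = 289.69616.
Apply the 44.6% increase: 289.69616 × 1.446 = 418.90064736 ≈ 419.

419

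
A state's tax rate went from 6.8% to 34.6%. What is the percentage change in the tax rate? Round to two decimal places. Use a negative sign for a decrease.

The change is 34.6 − 6.8 = 27.8 percentage points.
Relative to the original 6.8%, that is 27.8 ÷ 6.8 ≈ 408.82%.

408.82%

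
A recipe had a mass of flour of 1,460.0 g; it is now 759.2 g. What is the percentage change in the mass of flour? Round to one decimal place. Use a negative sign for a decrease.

Change: 759.2 − 1,460.0 = -700.8.
Relative to the original: -700.8 ÷ 1,460.0 = -48.0%.

-48.0%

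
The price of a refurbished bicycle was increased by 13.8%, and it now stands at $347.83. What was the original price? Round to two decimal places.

The overall multiplier applied was 1.138.
So the original price was $347.83 ÷ 1.138 ≈ $305.65.

$305.65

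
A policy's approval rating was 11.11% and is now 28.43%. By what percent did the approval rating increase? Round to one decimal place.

The change is 28.43 − 11.11 = 17.32 percentage points.
Relative to the original 11.11%, that is 17.32 ÷ 11.11 ≈ 155.9%.
So the approval rating rose by 155.9%.

155.9%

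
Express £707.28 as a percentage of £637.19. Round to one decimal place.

111.0%

£707.28 ÷ £637.19 ≈ 111.0%.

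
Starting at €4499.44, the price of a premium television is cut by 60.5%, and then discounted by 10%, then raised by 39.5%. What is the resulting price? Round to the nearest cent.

After the 60.5% decrease: €4499.44 × 0.395 = €1777.2788.
After the 10% decrease: €1777.2788 × 0.9 = €1599.55092.
After the 39.5% increase: €1599.55092 × 1.395 = €2231.3735334 ≈ €2231.37.

€2231.37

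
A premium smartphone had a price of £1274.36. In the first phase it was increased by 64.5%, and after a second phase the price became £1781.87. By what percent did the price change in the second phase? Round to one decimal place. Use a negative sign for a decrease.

-15.0%

After the first phase: £1274.36 × 1.645 = £2096.3222.
Second-phase multiplier: £1781.87 ÷ £2096.3222 ≈ 0.85.
That is a change of -15.0%.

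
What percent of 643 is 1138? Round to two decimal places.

176.98%

1138 ÷ 643 ≈ 176.98%.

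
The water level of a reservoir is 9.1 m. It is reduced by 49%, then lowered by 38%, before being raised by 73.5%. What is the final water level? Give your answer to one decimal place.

5.0 m

49% decrease: 9.1 × 0.51 = 4.641.
38% decrease: 4.641 × 0.62 = 2.87742.
Apply the 73.5% increase: 2.87742 × 1.735 = 4.9923237 ≈ 5.0.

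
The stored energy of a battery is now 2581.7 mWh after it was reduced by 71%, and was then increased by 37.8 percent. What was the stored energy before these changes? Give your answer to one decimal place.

Undoing the 37.8% increase: 2581.7 ÷ 1.378 ≈ 1873.512337.
Undoing the 71% decrease: 1873.512337 ÷ 0.29 ≈ 6460.4 mWh.

6460.4 mWh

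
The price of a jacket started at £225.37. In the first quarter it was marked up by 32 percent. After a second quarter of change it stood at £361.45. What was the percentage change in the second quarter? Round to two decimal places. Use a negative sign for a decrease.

21.50%

After the first quarter: £225.37 × 1.32 = £297.4884.
Second-quarter multiplier: £361.45 ÷ £297.4884 ≈ 1.215005.
That is a change of 21.50%.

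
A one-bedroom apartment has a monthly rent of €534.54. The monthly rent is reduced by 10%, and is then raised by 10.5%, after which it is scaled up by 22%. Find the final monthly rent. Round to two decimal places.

€648.55

After the 10% decrease: €534.54 × 0.9 = €481.086.
10.5% increase: €481.086 × 1.105 = €531.60003.
22% increase: €531.60003 × 1.22 = €648.5520366 ≈ €648.55.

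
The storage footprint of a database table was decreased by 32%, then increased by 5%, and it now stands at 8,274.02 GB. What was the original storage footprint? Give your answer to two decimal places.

11,588.26 GB

The overall multiplier applied was 0.68 × 1.05 = 0.714.
So the original storage footprint was 8,274.02 ÷ 0.714 ≈ 11,588.26 GB.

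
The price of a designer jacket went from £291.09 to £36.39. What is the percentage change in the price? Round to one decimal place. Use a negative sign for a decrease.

-87.5%

Change: £36.39 − £291.09 = -£254.70.
Relative to the original: -£254.70 ÷ £291.09 ≈ -87.5%.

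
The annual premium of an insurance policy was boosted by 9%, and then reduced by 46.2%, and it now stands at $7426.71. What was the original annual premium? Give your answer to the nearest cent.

$12664.49

The overall multiplier applied was 1.09 × 0.538 = 0.58642.
So the original annual premium was $7426.71 ÷ 0.58642 ≈ $12664.49.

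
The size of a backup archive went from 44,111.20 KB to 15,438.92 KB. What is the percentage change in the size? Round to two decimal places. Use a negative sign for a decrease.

Change: 15,438.92 − 44,111.20 = -28,672.28.
Relative to the original: -28,672.28 ÷ 44,111.20 = -65.00%.

-65.00%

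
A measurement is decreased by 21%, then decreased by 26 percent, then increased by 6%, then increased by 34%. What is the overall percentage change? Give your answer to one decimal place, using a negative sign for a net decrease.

A 21% decrease multiplies by 0.79.
Then a 26% decrease: 0.79 × 0.74 = 0.5846.
Then a 6% increase: 0.5846 × 1.06 = 0.619676.
Then a 34% increase: 0.619676 × 1.34 = 0.83036584.
Overall factor 0.83036584, i.e. -17.0%.

-17.0%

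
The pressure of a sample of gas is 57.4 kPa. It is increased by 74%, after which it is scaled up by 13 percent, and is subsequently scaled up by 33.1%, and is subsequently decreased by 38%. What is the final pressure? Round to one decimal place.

74% increase: 57.4 × 1.74 = 99.876.
Apply the 13% increase: 99.876 × 1.13 = 112.85988.
33.1% increase: 112.85988 × 1.331 = 150.21650028.
After the 38% decrease: 150.21650028 × 0.62 = 93.1342301736 ≈ 93.1.

93.1 kPa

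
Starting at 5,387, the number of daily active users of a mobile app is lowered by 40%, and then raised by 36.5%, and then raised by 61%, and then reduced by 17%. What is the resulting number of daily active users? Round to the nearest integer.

40% decrease: 5,387 × 0.6 = 3232.2.
After the 36.5% increase: 3232.2 × 1.365 = 4411.953.
61% increase: 4411.953 × 1.61 = 7103.24433.
17% decrease: 7103.24433 × 0.83 = 5895.6927939 ≈ 5,896.

5,896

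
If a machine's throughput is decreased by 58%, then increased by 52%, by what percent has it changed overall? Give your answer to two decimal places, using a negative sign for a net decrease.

-36.16%

A 58% decrease multiplies by 0.42.
Then a 52% increase: 0.42 × 1.52 = 0.6384.
Overall factor 0.6384, i.e. -36.16%.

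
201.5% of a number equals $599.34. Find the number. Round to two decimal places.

$599.34 ÷ 2.015 ≈ $297.44.

$297.44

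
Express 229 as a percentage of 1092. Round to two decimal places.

229 ÷ 1092 ≈ 20.97%.

20.97%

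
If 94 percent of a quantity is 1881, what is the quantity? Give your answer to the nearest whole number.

2001

1881 ÷ 0.94 ≈ 2001.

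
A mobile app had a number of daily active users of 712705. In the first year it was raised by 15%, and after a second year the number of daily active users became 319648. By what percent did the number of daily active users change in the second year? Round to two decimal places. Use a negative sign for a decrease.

-61.00%

After the first year: 712705 × 1.15 = 819610.75.
Second-year multiplier: 319648 ÷ 819610.75 ≈ 0.39.
That is a change of -61.00%.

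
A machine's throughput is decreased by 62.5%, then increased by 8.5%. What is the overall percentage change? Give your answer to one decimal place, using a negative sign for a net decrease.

-59.3%

The combined multiplier is 0.375 × 1.085 = 0.406875.
That corresponds to a decrease of 59.3%.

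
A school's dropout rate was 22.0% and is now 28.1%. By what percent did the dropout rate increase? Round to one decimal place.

27.7%

The change is 28.1 − 22.0 = 6.1 percentage points.
Relative to the original 22.0%, that is 6.1 ÷ 22.0 ≈ 27.7%.
So the dropout rate rose by 27.7%.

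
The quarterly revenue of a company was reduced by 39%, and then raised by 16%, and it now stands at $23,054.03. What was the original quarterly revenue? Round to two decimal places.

$32,580.60

Undoing the 16% increase: $23,054.03 ÷ 1.16 ≈ $19874.163793.
Undoing the 39% decrease: $19874.163793 ÷ 0.61 ≈ $32,580.60.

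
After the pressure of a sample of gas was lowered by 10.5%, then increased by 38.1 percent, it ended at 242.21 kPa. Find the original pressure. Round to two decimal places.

Undoing the 38.1% increase: 242.21 ÷ 1.381 ≈ 175.3874.
Undoing the 10.5% decrease: 175.3874 ÷ 0.895 ≈ 195.96 kPa.

195.96 kPa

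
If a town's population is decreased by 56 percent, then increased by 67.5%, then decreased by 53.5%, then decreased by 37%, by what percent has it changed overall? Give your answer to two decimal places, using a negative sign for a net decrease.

A 56% decrease multiplies by 0.44.
Then a 67.5% increase: 0.44 × 1.675 = 0.737.
Then a 53.5% decrease: 0.737 × 0.465 = 0.342705.
Then a 37% decrease: 0.342705 × 0.63 = 0.21590415.
Overall factor 0.21590415, i.e. -78.41%.

-78.41%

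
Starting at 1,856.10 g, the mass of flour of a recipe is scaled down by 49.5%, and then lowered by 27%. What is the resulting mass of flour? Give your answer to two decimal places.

684.25 g

Apply the 49.5% decrease: 1,856.10 × 0.505 = 937.3305.
27% decrease: 937.3305 × 0.73 = 684.251265 ≈ 684.25.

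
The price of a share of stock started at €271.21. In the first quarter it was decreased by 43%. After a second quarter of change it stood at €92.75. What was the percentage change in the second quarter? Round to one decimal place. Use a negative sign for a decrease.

-40.0%

After the first quarter: €271.21 × 0.57 = €154.5897.
Second-quarter multiplier: €92.75 ÷ €154.5897 ≈ 0.59998.
That is a change of -40.0%.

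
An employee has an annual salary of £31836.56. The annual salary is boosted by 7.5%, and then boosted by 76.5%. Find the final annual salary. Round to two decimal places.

Each change multiplies by a factor: 1.075 × 1.765 = 1.897375.
£31836.56 × 1.897375 = £60405.89303 ≈ £60405.89.

£60405.89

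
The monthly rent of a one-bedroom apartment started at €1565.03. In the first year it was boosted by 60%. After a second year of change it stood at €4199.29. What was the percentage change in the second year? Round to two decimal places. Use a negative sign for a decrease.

67.70%

After the first year: €1565.03 × 1.6 = €2504.048.
Second-year multiplier: €4199.29 ÷ €2504.048 ≈ 1.677001.
That is a change of 67.70%.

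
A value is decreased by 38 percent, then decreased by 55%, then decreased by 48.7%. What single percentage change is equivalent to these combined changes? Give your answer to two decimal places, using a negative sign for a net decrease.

The combined multiplier is 0.62 × 0.45 × 0.513 = 0.143127.
That corresponds to a decrease of 85.69%.

-85.69%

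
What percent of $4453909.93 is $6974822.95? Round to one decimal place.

$6974822.95 ÷ $4453909.93 ≈ 156.6%.

156.6%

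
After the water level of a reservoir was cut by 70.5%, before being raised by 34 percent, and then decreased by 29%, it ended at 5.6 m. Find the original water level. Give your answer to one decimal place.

Undoing the 29% decrease: 5.6 ÷ 0.71 ≈ 7.887324.
Undoing the 34% increase: 7.887324 ÷ 1.34 ≈ 5.886063.
Undoing the 70.5% decrease: 5.886063 ÷ 0.295 ≈ 20.0 m.

20.0 m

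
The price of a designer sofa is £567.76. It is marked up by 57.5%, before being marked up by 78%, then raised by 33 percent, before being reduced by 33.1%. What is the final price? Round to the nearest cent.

£1416.26

After the 57.5% increase: £567.76 × 1.575 = £894.222.
78% increase: £894.222 × 1.78 = £1591.71516.
33% increase: £1591.71516 × 1.33 = £2116.9811628.
After the 33.1% decrease: £2116.9811628 × 0.669 = £1416.2603979132 ≈ £1416.26.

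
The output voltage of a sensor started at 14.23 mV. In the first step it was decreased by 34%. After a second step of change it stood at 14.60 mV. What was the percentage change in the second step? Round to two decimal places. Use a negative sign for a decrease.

After the first step: 14.23 × 0.66 = 9.3918.
Second-step multiplier: 14.60 ÷ 9.3918 ≈ 1.554548.
That is a change of 55.45%.

55.45%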